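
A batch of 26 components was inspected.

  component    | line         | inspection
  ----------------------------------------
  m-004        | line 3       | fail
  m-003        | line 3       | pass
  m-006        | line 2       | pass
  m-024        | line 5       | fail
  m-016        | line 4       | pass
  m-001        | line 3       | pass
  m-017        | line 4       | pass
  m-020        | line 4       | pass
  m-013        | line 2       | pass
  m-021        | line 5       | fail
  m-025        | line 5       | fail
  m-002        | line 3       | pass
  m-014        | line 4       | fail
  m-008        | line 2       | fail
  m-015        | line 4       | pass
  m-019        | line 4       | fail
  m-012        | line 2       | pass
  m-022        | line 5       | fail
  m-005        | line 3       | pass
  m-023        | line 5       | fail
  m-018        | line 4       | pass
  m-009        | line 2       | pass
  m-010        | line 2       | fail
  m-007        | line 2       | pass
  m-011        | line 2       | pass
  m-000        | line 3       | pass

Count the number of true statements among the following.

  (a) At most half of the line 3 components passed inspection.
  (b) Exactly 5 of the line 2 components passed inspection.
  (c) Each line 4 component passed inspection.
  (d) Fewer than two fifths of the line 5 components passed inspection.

(a) line 3: |A| = 6, |A ∩ B| = 5; needs |A ∩ B| ≤ |A ∖ B| — false.
(b) line 2: |A| = 8, |A ∩ B| = 6; needs |A ∩ B| = 5 — false.
(c) line 4: |A| = 7, |A ∩ B| = 5; needs A ⊆ B, i.e. every element of A is in B (|A ∖ B| = 0) — false.
(d) line 5: |A| = 5, |A ∩ B| = 0; needs |A ∩ B| / |A| < 2/5 — true.

1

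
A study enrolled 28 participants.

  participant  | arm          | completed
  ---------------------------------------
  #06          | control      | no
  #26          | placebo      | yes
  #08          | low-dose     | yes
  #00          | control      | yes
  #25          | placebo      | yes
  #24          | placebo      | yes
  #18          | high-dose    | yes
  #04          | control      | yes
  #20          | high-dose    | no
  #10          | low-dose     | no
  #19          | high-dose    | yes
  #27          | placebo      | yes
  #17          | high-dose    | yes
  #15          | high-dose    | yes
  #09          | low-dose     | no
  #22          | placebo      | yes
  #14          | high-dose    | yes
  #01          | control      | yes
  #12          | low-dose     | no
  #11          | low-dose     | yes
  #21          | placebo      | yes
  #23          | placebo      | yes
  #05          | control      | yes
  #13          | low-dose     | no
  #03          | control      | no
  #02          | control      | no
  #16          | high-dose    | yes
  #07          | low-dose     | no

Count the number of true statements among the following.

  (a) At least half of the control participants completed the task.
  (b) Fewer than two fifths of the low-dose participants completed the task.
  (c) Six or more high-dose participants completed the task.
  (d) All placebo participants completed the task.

(a) control: |A| = 7, |A ∩ B| = 4; needs |A ∩ B| ≥ |A ∖ B| — true.
(b) low-dose: |A| = 7, |A ∩ B| = 2; needs |A ∩ B| / |A| < 2/5 — true.
(c) high-dose: |A| = 7, |A ∩ B| = 6; needs |A ∩ B| ≥ 6 — true.
(d) placebo: |A| = 7, |A ∩ B| = 7; needs A ⊆ B, i.e. every element of A is in B (|A ∖ B| = 0) — true.

4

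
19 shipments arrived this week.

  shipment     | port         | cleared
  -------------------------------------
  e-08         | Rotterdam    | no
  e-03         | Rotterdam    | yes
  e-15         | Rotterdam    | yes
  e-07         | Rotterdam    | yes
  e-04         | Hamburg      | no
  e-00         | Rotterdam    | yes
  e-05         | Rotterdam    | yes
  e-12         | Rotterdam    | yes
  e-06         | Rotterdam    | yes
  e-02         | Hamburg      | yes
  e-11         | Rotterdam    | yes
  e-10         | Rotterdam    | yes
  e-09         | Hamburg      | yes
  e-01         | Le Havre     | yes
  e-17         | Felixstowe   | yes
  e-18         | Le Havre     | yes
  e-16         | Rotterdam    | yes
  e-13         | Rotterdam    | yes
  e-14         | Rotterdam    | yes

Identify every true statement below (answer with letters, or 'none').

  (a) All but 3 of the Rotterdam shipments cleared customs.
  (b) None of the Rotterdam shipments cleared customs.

|A| = 13, |A ∩ B| = 12, |A ∖ B| = 1.
(a) |A ∖ B| = 3: fails.
(b) A ∩ B = ∅ (|A ∩ B| = 0): fails.

none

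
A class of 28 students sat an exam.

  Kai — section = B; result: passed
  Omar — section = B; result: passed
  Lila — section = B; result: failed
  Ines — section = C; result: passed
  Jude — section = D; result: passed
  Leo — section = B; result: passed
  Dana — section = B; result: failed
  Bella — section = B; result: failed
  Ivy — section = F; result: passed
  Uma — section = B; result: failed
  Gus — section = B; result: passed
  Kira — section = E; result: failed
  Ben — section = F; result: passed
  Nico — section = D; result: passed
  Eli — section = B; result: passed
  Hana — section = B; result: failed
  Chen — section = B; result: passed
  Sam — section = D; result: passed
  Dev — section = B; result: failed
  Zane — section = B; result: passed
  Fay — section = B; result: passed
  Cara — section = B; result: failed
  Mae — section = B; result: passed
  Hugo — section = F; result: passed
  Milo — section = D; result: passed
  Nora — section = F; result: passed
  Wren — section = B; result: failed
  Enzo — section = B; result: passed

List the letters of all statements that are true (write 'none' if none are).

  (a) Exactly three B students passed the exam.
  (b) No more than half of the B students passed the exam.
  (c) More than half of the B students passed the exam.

(c)

|A| = 18, |A ∩ B| = 10, |A ∖ B| = 8.
(a) |A ∩ B| = 3: fails.
(b) |A ∩ B| ≤ |A ∖ B|: fails.
(c) |A ∩ B| > |A ∖ B|: holds.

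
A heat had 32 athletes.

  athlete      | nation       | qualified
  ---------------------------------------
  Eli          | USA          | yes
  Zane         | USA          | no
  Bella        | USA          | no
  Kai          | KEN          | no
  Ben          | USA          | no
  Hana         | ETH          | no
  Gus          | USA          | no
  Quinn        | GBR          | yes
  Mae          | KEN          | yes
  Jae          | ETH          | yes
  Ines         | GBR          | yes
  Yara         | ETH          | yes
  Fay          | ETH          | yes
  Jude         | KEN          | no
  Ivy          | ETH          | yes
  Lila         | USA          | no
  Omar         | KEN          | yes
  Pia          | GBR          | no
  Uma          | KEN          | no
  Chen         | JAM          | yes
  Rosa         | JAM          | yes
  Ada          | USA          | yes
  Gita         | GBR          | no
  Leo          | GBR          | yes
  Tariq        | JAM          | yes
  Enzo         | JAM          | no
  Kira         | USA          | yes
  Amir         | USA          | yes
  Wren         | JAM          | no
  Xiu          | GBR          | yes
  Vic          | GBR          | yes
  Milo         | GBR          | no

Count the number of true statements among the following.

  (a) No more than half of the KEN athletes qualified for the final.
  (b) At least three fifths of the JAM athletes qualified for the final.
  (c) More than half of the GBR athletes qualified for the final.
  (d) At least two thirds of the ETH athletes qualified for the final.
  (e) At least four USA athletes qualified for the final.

5

(a) KEN: |A| = 5, |A ∩ B| = 2; needs |A ∩ B| ≤ |A ∖ B| — true.
(b) JAM: |A| = 5, |A ∩ B| = 3; needs |A ∩ B| / |A| ≥ 3/5 — true.
(c) GBR: |A| = 8, |A ∩ B| = 5; needs |A ∩ B| > |A ∖ B| — true.
(d) ETH: |A| = 5, |A ∩ B| = 4; needs |A ∩ B| / |A| ≥ 2/3 — true.
(e) USA: |A| = 9, |A ∩ B| = 4; needs |A ∩ B| ≥ 4 — true.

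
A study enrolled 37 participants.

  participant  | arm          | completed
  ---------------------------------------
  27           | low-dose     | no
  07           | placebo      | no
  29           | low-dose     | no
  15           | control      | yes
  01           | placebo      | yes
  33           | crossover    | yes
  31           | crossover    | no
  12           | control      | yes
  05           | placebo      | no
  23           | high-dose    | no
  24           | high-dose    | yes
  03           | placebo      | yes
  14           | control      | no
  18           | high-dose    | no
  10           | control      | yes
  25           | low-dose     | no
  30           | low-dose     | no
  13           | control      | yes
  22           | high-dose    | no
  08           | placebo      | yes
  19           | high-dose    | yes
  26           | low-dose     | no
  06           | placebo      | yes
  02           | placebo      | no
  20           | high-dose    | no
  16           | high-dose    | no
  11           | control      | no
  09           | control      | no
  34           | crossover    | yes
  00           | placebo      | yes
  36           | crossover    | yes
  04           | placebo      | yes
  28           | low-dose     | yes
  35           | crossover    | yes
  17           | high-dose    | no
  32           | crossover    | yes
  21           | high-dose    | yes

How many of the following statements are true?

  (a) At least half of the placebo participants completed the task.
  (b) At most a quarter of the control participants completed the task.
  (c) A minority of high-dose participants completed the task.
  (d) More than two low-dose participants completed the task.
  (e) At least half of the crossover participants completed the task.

3

(a) placebo: |A| = 9, |A ∩ B| = 6; needs |A ∩ B| ≥ |A ∖ B| — true.
(b) control: |A| = 7, |A ∩ B| = 4; needs |A ∩ B| / |A| ≤ 1/4 — false.
(c) high-dose: |A| = 9, |A ∩ B| = 3; needs |A ∩ B| < |A ∖ B| — true.
(d) low-dose: |A| = 6, |A ∩ B| = 1; needs |A ∩ B| > 2 — false.
(e) crossover: |A| = 6, |A ∩ B| = 5; needs |A ∩ B| ≥ |A ∖ B| — true.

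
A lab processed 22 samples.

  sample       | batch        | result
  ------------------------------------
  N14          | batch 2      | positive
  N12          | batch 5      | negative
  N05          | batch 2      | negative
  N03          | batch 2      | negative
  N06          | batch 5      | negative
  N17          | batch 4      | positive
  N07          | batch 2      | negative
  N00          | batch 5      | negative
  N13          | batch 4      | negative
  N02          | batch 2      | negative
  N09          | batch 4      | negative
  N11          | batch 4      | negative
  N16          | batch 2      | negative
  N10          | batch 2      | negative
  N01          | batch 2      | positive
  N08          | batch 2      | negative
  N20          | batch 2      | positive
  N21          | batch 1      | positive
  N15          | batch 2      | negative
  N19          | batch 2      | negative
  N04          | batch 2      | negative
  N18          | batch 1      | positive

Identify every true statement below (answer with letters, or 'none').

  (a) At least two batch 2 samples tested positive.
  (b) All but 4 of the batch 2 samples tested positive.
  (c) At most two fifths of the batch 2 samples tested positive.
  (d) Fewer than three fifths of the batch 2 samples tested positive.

|A| = 13, |A ∩ B| = 3, |A ∖ B| = 10.
(a) |A ∩ B| ≥ 2: holds.
(b) |A ∖ B| = 4: fails.
(c) |A ∩ B| / |A| ≤ 2/5: holds.
(d) |A ∩ B| / |A| < 3/5: holds.

(a), (c), (d)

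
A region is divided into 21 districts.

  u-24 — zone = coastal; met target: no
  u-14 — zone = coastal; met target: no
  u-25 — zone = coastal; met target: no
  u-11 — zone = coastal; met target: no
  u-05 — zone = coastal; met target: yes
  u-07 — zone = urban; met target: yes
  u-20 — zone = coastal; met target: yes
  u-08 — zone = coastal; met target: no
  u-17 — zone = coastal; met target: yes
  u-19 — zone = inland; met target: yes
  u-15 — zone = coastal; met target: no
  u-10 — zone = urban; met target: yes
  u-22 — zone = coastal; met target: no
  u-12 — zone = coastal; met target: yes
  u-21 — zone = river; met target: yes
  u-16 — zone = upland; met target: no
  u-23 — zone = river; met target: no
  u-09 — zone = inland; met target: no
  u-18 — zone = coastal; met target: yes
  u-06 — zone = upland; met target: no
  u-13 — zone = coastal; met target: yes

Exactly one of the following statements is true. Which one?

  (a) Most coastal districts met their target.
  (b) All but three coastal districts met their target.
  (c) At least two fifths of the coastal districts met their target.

(c)

|A| = 13, |A ∩ B| = 6, |A ∖ B| = 7.
(a) requires |A ∩ B| > |A ∖ B|: false.
(b) requires |A ∖ B| = 3: false.
(c) requires |A ∩ B| / |A| ≥ 2/5: true.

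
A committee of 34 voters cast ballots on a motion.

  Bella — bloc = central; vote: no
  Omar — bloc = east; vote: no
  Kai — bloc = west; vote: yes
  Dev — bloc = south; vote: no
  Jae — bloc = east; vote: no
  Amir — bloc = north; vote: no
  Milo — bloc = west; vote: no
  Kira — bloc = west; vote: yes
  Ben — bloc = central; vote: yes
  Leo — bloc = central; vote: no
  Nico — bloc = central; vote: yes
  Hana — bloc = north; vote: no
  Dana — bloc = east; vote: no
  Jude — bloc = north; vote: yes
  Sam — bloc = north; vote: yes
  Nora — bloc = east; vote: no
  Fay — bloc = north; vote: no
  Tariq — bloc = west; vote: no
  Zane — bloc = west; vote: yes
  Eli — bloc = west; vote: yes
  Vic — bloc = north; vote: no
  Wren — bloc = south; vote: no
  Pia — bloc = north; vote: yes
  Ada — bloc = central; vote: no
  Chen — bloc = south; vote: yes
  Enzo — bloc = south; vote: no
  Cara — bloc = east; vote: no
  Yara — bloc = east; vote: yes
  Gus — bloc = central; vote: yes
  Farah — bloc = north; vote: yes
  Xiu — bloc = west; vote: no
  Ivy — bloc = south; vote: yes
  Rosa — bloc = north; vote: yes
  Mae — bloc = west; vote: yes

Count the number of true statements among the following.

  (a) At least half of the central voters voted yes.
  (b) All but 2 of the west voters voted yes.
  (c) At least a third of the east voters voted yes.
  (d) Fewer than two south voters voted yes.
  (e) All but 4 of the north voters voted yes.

(a) central: |A| = 6, |A ∩ B| = 3; needs |A ∩ B| ≥ |A ∖ B| — true.
(b) west: |A| = 8, |A ∩ B| = 5; needs |A ∖ B| = 2 — false.
(c) east: |A| = 6, |A ∩ B| = 1; needs |A ∩ B| / |A| ≥ 1/3 — false.
(d) south: |A| = 5, |A ∩ B| = 2; needs |A ∩ B| < 2 — false.
(e) north: |A| = 9, |A ∩ B| = 5; needs |A ∖ B| = 4 — true.

2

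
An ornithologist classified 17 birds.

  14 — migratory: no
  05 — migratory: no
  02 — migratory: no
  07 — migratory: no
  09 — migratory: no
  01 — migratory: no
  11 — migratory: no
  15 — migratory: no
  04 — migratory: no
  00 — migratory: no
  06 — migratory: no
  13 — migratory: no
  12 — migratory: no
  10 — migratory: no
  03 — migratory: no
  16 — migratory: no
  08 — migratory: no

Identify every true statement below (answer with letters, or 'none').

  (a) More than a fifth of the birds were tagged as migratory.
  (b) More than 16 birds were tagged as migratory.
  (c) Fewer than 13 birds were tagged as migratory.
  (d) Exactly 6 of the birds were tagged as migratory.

|A| = 17, |A ∩ B| = 0, |A ∖ B| = 17.
(a) |A ∩ B| / |A| > 1/5: fails.
(b) |A ∩ B| > 16: fails.
(c) |A ∩ B| < 13: holds.
(d) |A ∩ B| = 6: fails.

(c)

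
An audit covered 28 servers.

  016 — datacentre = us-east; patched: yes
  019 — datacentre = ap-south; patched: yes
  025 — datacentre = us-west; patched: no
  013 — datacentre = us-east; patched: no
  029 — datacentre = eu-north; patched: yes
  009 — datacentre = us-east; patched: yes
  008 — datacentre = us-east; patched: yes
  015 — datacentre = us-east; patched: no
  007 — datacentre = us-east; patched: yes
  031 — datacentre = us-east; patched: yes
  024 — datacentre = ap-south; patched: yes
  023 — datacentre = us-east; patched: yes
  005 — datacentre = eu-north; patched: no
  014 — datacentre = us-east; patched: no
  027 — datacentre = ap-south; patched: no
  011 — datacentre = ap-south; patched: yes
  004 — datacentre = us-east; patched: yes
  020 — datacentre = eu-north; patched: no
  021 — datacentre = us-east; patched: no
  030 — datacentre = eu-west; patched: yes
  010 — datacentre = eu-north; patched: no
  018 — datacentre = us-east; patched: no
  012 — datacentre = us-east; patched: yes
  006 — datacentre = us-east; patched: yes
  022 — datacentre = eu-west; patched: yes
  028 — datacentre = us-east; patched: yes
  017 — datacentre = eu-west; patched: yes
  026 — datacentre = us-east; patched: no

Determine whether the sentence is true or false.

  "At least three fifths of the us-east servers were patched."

Truth condition: |A ∩ B| / |A| ≥ 3/5.
|A| = 16, |A ∩ B| = 10, |A ∖ B| = 6.
|A ∩ B|/|A| = 10/16, so the statement is true.

True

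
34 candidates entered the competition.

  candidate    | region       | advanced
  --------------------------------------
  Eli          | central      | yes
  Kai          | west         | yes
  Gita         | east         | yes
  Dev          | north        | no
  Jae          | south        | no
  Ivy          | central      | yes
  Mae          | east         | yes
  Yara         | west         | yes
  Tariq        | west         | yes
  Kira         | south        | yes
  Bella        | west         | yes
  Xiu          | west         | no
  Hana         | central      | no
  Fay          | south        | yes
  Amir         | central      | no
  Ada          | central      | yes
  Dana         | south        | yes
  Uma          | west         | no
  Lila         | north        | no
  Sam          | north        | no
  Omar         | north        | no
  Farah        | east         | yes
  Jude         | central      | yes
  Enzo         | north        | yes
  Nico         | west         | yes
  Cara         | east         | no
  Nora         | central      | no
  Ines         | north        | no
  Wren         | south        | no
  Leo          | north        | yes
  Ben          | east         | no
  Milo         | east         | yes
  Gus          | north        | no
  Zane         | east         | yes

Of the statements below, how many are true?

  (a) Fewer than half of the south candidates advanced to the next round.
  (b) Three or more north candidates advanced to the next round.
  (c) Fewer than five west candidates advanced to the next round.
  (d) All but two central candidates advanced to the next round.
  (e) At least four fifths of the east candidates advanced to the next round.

0

(a) south: |A| = 5, |A ∩ B| = 3; needs |A ∩ B| < |A ∖ B| — false.
(b) north: |A| = 8, |A ∩ B| = 2; needs |A ∩ B| ≥ 3 — false.
(c) west: |A| = 7, |A ∩ B| = 5; needs |A ∩ B| < 5 — false.
(d) central: |A| = 7, |A ∩ B| = 4; needs |A ∖ B| = 2 — false.
(e) east: |A| = 7, |A ∩ B| = 5; needs |A ∩ B| / |A| ≥ 4/5 — false.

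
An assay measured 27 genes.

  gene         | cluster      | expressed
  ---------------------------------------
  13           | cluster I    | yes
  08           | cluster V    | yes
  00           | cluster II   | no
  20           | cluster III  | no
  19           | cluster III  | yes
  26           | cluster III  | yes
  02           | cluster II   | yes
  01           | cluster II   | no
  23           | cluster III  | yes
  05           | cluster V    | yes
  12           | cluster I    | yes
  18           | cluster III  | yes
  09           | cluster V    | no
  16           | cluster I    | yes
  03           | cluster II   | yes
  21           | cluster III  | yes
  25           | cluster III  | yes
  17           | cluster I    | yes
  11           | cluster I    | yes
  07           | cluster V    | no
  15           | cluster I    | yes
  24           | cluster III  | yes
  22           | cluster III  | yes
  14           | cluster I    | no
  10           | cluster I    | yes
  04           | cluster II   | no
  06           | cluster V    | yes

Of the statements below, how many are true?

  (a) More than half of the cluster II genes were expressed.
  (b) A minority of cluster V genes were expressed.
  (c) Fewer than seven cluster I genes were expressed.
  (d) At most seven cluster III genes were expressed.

0

(a) cluster II: |A| = 5, |A ∩ B| = 2; needs |A ∩ B| > |A ∖ B| — false.
(b) cluster V: |A| = 5, |A ∩ B| = 3; needs |A ∩ B| < |A ∖ B| — false.
(c) cluster I: |A| = 8, |A ∩ B| = 7; needs |A ∩ B| < 7 — false.
(d) cluster III: |A| = 9, |A ∩ B| = 8; needs |A ∩ B| ≤ 7 — false.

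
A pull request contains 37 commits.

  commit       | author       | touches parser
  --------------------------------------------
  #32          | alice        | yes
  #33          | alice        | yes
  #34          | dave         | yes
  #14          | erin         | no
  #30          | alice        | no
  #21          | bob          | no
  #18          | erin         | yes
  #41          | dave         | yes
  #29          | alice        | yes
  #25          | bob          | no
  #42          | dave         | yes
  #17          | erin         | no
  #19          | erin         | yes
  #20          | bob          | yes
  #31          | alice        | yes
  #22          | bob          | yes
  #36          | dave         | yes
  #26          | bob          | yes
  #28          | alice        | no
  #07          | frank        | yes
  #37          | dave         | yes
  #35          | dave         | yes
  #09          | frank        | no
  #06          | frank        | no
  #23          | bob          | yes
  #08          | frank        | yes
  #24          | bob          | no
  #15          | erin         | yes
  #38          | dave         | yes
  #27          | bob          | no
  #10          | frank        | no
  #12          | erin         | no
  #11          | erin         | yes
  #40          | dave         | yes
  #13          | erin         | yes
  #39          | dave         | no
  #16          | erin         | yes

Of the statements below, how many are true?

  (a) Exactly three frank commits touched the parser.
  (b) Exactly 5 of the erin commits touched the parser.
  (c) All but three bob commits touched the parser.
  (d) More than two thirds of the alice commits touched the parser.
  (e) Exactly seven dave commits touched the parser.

0

(a) frank: |A| = 5, |A ∩ B| = 2; needs |A ∩ B| = 3 — false.
(b) erin: |A| = 9, |A ∩ B| = 6; needs |A ∩ B| = 5 — false.
(c) bob: |A| = 8, |A ∩ B| = 4; needs |A ∖ B| = 3 — false.
(d) alice: |A| = 6, |A ∩ B| = 4; needs |A ∩ B| / |A| > 2/3 — false.
(e) dave: |A| = 9, |A ∩ B| = 8; needs |A ∩ B| = 7 — false.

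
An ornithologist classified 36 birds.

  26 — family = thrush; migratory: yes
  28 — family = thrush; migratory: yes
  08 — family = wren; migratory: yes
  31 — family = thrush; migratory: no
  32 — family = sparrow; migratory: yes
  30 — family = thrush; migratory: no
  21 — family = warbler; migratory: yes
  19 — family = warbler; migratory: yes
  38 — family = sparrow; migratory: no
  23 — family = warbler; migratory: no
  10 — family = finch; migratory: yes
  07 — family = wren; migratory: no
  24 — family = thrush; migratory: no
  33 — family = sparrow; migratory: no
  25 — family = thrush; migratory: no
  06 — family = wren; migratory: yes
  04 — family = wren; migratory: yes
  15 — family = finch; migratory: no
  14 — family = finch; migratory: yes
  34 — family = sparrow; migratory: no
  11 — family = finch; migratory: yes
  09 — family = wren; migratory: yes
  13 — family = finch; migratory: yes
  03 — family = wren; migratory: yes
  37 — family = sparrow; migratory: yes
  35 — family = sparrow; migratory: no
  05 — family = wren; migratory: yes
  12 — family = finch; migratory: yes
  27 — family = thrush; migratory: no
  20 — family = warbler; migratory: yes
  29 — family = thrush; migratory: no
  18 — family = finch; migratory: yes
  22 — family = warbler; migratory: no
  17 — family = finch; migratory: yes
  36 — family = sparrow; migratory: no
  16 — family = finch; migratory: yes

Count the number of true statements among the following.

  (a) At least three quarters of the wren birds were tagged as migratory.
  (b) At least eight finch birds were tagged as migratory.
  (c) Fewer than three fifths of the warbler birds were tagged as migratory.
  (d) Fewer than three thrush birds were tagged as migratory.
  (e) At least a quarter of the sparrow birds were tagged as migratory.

4

(a) wren: |A| = 7, |A ∩ B| = 6; needs |A ∩ B| / |A| ≥ 3/4 — true.
(b) finch: |A| = 9, |A ∩ B| = 8; needs |A ∩ B| ≥ 8 — true.
(c) warbler: |A| = 5, |A ∩ B| = 3; needs |A ∩ B| / |A| < 3/5 — false.
(d) thrush: |A| = 8, |A ∩ B| = 2; needs |A ∩ B| < 3 — true.
(e) sparrow: |A| = 7, |A ∩ B| = 2; needs |A ∩ B| / |A| ≥ 1/4 — true.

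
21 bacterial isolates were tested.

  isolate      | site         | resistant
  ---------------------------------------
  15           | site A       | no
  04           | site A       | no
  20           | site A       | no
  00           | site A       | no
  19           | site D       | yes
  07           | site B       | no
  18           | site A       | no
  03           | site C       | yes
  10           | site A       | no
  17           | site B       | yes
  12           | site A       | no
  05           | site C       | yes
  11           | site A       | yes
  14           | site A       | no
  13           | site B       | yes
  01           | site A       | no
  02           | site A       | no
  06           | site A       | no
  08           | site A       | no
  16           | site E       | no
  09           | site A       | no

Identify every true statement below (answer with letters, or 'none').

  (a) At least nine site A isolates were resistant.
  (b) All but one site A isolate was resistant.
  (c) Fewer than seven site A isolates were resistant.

|A| = 14, |A ∩ B| = 1, |A ∖ B| = 13.
(a) |A ∩ B| ≥ 9: fails.
(b) |A ∖ B| = 1: fails.
(c) |A ∩ B| < 7: holds.

(c)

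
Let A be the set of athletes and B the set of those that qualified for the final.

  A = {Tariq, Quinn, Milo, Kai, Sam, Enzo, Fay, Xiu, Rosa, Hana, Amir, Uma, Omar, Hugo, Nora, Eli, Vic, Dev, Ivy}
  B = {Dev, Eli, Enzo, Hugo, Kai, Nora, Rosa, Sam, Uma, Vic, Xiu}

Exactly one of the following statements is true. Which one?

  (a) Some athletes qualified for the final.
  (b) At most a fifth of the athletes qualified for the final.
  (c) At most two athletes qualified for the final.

(a)

|A| = 19, |A ∩ B| = 11, |A ∖ B| = 8.
(a) requires A ∩ B ≠ ∅ (|A ∩ B| ≥ 1): true.
(b) requires |A ∩ B| / |A| ≤ 1/5: false.
(c) requires |A ∩ B| ≤ 2: false.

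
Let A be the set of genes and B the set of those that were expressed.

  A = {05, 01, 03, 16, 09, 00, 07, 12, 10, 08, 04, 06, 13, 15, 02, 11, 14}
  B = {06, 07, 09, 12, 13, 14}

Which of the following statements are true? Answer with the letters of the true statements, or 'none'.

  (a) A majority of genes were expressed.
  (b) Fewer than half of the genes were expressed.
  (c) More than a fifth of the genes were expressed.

(b), (c)

|A| = 17, |A ∩ B| = 6, |A ∖ B| = 11.
(a) |A ∩ B| > |A ∖ B|: fails.
(b) |A ∩ B| < |A ∖ B|: holds.
(c) |A ∩ B| / |A| > 1/5: holds.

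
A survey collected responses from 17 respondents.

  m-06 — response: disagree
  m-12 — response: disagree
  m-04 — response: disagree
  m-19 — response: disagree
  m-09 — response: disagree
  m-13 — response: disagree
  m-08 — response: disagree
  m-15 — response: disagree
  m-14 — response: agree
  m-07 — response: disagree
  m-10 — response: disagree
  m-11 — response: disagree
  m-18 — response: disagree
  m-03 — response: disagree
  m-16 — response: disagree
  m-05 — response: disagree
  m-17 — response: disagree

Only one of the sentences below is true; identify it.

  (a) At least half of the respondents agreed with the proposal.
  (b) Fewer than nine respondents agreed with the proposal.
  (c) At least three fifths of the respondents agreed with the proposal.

(b)

|A| = 17, |A ∩ B| = 1, |A ∖ B| = 16.
(a) requires |A ∩ B| ≥ |A ∖ B|: false.
(b) requires |A ∩ B| < 9: true.
(c) requires |A ∩ B| / |A| ≥ 3/5: false.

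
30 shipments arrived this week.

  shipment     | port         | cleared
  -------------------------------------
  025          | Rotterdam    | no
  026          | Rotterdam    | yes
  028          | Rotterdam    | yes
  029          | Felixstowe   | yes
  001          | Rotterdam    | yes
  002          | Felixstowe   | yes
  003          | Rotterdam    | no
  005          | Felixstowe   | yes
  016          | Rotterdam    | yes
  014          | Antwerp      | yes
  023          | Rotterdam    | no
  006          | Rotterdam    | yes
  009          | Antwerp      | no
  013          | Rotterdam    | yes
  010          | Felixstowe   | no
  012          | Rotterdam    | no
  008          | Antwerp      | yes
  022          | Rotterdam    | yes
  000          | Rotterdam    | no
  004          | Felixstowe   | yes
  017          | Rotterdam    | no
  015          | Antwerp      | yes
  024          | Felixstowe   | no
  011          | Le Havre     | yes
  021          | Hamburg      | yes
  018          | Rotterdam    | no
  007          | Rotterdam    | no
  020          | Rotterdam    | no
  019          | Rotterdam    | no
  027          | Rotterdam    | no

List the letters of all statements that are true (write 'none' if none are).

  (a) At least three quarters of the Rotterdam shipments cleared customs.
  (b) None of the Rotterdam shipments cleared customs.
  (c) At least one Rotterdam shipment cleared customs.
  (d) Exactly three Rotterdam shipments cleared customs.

(c)

|A| = 18, |A ∩ B| = 7, |A ∖ B| = 11.
(a) |A ∩ B| / |A| ≥ 3/4: fails.
(b) A ∩ B = ∅ (|A ∩ B| = 0): fails.
(c) A ∩ B ≠ ∅ (|A ∩ B| ≥ 1): holds.
(d) |A ∩ B| = 3: fails.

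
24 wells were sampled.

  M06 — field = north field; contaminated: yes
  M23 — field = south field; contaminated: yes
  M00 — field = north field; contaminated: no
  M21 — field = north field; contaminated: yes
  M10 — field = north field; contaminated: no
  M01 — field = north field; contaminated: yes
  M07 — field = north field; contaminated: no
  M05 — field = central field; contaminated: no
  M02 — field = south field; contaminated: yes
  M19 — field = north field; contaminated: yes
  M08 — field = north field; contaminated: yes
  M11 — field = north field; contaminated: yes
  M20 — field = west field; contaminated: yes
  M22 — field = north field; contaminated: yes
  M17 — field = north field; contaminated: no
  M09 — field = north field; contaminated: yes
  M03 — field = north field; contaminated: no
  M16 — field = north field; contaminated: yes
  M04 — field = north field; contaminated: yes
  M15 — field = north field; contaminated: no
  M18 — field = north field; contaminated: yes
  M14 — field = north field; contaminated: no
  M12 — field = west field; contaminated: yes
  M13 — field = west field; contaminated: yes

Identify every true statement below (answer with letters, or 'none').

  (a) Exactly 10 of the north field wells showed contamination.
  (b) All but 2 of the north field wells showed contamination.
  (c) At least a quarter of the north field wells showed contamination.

|A| = 18, |A ∩ B| = 11, |A ∖ B| = 7.
(a) |A ∩ B| = 10: fails.
(b) |A ∖ B| = 2: fails.
(c) |A ∩ B| / |A| ≥ 1/4: holds.

(c)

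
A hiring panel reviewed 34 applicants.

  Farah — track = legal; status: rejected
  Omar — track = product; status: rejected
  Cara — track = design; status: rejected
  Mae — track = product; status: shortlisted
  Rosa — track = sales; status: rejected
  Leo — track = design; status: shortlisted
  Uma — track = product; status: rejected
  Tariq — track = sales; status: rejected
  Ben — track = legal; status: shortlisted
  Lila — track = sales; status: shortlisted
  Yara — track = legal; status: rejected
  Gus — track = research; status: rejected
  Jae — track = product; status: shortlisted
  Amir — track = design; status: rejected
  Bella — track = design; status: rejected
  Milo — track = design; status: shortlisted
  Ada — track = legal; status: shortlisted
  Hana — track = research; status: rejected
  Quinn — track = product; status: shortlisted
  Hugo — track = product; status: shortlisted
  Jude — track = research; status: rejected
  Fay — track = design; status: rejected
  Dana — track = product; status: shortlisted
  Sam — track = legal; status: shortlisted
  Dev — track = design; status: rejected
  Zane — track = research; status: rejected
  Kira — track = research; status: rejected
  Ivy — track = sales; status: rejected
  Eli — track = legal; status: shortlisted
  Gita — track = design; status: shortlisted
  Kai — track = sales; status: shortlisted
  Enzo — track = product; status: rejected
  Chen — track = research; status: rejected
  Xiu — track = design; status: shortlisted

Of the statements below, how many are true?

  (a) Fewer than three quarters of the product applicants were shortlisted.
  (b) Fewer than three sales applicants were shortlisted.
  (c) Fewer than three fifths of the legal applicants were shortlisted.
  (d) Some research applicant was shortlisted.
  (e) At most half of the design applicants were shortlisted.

3

(a) product: |A| = 8, |A ∩ B| = 5; needs |A ∩ B| / |A| < 3/4 — true.
(b) sales: |A| = 5, |A ∩ B| = 2; needs |A ∩ B| < 3 — true.
(c) legal: |A| = 6, |A ∩ B| = 4; needs |A ∩ B| / |A| < 3/5 — false.
(d) research: |A| = 6, |A ∩ B| = 0; needs A ∩ B ≠ ∅ (|A ∩ B| ≥ 1) — false.
(e) design: |A| = 9, |A ∩ B| = 4; needs |A ∩ B| ≤ |A ∖ B| — true.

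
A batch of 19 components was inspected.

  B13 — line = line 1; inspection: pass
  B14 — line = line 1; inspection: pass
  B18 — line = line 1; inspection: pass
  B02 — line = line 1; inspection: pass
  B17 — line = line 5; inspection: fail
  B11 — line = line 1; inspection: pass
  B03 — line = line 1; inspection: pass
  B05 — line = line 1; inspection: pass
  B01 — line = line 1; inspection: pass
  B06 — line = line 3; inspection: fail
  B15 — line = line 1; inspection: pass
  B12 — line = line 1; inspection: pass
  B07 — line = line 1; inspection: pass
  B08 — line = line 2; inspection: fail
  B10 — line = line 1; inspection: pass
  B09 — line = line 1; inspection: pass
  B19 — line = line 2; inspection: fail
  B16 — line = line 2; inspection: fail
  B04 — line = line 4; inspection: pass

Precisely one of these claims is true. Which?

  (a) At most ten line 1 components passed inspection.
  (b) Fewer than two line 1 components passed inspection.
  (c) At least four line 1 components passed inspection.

(c)

|A| = 13, |A ∩ B| = 13, |A ∖ B| = 0.
(a) requires |A ∩ B| ≤ 10: false.
(b) requires |A ∩ B| < 2: false.
(c) requires |A ∩ B| ≥ 4: true.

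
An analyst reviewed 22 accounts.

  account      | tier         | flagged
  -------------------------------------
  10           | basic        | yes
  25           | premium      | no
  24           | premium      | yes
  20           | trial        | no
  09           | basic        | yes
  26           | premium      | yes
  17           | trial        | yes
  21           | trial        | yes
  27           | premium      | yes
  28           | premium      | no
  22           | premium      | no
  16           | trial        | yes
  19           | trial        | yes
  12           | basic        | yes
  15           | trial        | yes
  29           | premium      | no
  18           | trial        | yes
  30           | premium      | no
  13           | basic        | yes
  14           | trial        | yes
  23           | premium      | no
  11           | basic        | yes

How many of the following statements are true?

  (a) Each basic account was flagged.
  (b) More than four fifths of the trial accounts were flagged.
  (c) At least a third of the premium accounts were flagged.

(a) basic: |A| = 5, |A ∩ B| = 5; needs A ⊆ B, i.e. every element of A is in B (|A ∖ B| = 0) — true.
(b) trial: |A| = 8, |A ∩ B| = 7; needs |A ∩ B| / |A| > 4/5 — true.
(c) premium: |A| = 9, |A ∩ B| = 3; needs |A ∩ B| / |A| ≥ 1/3 — true.

3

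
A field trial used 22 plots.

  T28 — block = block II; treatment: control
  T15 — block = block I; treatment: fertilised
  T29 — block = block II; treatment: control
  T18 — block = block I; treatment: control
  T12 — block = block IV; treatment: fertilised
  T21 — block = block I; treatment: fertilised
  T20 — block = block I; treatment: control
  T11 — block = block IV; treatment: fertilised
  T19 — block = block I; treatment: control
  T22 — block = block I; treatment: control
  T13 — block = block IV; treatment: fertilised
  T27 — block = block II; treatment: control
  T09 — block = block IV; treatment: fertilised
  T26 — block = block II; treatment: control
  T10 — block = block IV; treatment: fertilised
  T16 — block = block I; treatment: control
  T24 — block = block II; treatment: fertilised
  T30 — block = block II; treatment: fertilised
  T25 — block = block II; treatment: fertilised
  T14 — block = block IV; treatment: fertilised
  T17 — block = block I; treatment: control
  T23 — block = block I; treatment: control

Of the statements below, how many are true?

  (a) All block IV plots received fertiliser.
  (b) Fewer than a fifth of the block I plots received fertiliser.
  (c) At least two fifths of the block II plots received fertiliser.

2

(a) block IV: |A| = 6, |A ∩ B| = 6; needs A ⊆ B, i.e. every element of A is in B (|A ∖ B| = 0) — true.
(b) block I: |A| = 9, |A ∩ B| = 2; needs |A ∩ B| / |A| < 1/5 — false.
(c) block II: |A| = 7, |A ∩ B| = 3; needs |A ∩ B| / |A| ≥ 2/5 — true.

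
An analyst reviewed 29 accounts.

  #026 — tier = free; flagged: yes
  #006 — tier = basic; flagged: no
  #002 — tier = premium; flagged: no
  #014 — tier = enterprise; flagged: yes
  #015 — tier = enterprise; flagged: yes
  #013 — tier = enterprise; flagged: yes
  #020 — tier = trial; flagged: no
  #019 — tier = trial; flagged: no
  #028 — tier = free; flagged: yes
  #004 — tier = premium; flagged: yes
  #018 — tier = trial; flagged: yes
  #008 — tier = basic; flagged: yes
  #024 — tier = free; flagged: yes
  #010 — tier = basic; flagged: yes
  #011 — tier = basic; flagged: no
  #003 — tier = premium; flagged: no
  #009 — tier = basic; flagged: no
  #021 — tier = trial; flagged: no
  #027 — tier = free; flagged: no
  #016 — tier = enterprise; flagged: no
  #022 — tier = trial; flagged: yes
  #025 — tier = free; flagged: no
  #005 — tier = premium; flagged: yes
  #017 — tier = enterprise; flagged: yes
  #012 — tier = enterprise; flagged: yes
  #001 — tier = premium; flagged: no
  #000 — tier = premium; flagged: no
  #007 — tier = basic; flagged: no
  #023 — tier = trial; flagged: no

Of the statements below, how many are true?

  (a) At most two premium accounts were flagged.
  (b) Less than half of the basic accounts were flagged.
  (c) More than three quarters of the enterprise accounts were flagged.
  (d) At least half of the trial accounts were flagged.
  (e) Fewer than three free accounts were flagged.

(a) premium: |A| = 6, |A ∩ B| = 2; needs |A ∩ B| ≤ 2 — true.
(b) basic: |A| = 6, |A ∩ B| = 2; needs |A ∩ B| < |A ∖ B| — true.
(c) enterprise: |A| = 6, |A ∩ B| = 5; needs |A ∩ B| / |A| > 3/4 — true.
(d) trial: |A| = 6, |A ∩ B| = 2; needs |A ∩ B| ≥ |A ∖ B| — false.
(e) free: |A| = 5, |A ∩ B| = 3; needs |A ∩ B| < 3 — false.

3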